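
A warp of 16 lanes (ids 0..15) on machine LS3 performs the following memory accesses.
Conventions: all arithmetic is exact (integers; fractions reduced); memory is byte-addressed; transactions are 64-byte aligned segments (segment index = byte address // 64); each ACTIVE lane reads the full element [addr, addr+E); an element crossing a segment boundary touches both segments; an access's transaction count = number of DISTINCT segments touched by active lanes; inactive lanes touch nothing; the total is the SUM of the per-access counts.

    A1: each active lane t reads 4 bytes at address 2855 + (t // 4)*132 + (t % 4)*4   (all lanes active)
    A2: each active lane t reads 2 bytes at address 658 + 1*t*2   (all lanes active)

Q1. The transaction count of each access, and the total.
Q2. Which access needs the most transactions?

A1: 5 transactions
A2: 1 transaction

Answer: 5,1; total 6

Answer: A1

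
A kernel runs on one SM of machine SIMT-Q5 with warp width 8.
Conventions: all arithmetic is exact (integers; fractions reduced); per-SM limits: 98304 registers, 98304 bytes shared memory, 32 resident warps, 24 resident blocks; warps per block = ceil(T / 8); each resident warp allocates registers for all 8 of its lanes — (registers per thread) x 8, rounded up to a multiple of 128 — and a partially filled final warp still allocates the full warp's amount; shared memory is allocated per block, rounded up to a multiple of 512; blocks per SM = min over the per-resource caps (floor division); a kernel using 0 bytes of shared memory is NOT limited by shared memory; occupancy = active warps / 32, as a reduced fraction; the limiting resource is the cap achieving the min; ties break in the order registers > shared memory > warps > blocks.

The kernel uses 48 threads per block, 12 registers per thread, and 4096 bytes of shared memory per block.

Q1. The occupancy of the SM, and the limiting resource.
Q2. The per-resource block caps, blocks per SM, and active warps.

Answer: occupancy 15/16, limited by warps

registers: 128 blocks
shared memory: 24 blocks
warps: 5 blocks
blocks: 24 blocks

Answer: 5 blocks, 30 active warps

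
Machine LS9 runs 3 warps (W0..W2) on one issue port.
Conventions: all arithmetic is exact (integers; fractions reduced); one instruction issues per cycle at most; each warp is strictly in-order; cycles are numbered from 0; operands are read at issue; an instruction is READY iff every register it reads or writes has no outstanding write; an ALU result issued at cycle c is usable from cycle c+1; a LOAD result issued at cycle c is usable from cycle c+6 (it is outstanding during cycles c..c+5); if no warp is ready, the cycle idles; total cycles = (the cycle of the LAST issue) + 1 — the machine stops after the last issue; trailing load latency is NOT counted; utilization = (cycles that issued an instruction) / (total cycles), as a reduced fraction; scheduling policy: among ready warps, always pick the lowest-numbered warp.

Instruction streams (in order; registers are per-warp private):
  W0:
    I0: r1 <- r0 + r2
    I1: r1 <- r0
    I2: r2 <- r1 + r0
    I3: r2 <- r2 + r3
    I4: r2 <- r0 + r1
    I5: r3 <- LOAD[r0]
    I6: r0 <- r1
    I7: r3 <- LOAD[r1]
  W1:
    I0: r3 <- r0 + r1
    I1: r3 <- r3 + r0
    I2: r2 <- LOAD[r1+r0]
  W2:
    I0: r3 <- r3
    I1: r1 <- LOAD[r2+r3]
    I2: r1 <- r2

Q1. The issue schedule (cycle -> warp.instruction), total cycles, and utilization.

cycle 0: W0.I0
cycle 1: W0.I1
cycle 2: W0.I2
cycle 3: W0.I3
cycle 4: W0.I4
cycle 5: W0.I5
cycle 6: W0.I6
cycle 7: W1.I0
cycle 8: W1.I1
cycle 9: W1.I2
cycle 10: W2.I0
cycle 11: W0.I7
cycle 12: W2.I1
cycle 13: idle
cycle 14: idle
cycle 15: idle
cycle 16: idle
cycle 17: idle
cycle 18: W2.I2

Answer: 19 cycles, utilization 14/19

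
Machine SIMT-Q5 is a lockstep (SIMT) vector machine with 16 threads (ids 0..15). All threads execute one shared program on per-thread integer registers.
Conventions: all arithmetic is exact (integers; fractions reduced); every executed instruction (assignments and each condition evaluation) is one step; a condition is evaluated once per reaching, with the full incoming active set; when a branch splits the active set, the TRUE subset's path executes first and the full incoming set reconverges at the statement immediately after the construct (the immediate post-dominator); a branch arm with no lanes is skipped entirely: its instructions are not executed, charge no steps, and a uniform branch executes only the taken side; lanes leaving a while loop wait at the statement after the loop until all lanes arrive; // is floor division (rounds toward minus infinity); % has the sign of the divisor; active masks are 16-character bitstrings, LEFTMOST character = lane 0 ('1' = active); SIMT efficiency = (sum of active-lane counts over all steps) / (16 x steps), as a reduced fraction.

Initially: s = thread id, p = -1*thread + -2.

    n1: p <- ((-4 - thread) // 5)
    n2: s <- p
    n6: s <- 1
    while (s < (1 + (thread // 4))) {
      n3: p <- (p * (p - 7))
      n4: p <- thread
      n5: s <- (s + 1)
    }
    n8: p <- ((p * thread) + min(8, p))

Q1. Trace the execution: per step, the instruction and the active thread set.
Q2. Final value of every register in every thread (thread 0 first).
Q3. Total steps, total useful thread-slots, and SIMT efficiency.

step 0: p <- ((-4 - thread) // 5)    1111111111111111
step 1: s <- p                       1111111111111111
step 2: s <- 1                       1111111111111111
step 3: eval (s < (1 + (thread // 4))) 1111111111111111
step 4: p <- (p * (p - 7))           0000111111111111
step 5: p <- thread                  0000111111111111
step 6: s <- (s + 1)                 0000111111111111
step 7: eval (s < (1 + (thread // 4))) 0000111111111111
step 8: p <- (p * (p - 7))           0000000011111111
step 9: p <- thread                  0000000011111111
step 10: s <- (s + 1)                 0000000011111111
step 11: eval (s < (1 + (thread // 4))) 0000000011111111
step 12: p <- (p * (p - 7))           0000000000001111
step 13: p <- thread                  0000000000001111
step 14: s <- (s + 1)                 0000000000001111
step 15: eval (s < (1 + (thread // 4))) 0000000000001111
step 16: p <- ((p * thread) + min(8, p)) 1111111111111111

Answer: 17 steps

s: 1,1,1,1,2,2,2,2,3,3,3,3,4,4,4,4
p: -1,-2,-6,-8,20,30,42,56,72,89,108,129,152,177,204,233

steps = 17; useful = 176; efficiency = 176/272 = 11/17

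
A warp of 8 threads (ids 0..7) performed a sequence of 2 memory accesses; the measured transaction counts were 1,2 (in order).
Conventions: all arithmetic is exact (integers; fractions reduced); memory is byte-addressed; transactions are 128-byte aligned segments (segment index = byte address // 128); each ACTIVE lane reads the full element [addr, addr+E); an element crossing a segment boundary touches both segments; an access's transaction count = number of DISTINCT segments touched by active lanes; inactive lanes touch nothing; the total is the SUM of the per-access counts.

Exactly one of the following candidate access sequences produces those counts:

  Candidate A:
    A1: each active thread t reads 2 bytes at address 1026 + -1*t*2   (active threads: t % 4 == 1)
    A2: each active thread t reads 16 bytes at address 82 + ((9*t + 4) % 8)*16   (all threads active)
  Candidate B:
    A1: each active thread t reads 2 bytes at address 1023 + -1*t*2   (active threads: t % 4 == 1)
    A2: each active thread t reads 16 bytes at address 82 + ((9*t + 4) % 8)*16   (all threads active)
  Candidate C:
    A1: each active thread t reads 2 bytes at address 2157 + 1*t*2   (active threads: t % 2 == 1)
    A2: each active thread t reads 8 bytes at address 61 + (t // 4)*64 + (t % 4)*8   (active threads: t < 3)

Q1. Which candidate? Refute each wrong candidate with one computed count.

A: A1 gives 2 transactions, not 1
C: A2 gives 1 transaction, not 2
B: all counts match (1,2)

Answer: B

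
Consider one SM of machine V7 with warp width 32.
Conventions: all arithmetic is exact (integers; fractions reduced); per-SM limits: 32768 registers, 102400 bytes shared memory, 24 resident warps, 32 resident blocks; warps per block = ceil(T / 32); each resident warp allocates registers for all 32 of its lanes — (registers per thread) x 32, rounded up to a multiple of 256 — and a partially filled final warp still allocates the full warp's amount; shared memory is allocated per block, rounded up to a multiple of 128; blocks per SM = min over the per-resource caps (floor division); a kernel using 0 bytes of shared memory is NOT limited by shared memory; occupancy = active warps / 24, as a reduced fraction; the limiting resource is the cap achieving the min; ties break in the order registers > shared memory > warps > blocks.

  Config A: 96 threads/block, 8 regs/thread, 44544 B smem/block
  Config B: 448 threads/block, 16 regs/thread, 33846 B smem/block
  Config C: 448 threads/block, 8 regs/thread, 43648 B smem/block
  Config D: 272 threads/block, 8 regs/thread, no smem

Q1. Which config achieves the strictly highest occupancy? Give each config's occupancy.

occupancies: A 1/4, B 7/12, C 7/12, D 3/4

Answer: D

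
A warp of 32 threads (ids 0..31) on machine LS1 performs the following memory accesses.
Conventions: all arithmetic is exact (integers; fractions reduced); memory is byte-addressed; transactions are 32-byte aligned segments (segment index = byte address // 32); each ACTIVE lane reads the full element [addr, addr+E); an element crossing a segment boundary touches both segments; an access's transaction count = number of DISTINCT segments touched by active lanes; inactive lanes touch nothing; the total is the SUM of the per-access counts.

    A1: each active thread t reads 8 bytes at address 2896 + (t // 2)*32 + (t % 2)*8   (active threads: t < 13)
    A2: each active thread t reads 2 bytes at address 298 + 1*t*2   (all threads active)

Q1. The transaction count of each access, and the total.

A1: 7 transactions
A2: 3 transactions

Answer: 7,3; total 10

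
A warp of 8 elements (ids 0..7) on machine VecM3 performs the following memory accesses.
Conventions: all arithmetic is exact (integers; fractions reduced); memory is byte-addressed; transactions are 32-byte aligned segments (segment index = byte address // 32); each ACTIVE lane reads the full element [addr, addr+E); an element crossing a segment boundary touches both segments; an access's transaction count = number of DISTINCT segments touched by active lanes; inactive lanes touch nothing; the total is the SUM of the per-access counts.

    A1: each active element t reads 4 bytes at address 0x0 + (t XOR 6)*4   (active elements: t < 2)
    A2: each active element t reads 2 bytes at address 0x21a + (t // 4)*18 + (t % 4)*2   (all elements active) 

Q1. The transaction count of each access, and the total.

A1: 1 transaction
A2: 2 transactions

Answer: 1,2; total 3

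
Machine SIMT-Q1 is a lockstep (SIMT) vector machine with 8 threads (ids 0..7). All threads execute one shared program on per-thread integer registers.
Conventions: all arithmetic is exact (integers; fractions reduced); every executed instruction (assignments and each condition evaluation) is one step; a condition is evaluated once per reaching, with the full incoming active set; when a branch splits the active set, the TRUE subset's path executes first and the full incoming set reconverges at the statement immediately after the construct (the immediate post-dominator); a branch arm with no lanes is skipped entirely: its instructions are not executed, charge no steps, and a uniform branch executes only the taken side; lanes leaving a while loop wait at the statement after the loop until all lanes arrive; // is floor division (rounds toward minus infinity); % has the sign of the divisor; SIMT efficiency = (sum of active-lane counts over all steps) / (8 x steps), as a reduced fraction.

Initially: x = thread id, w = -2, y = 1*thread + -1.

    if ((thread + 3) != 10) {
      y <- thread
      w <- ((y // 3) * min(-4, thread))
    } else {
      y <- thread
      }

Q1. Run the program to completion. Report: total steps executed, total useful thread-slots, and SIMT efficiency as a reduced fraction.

Answer: 4 steps, 23 useful, 23/32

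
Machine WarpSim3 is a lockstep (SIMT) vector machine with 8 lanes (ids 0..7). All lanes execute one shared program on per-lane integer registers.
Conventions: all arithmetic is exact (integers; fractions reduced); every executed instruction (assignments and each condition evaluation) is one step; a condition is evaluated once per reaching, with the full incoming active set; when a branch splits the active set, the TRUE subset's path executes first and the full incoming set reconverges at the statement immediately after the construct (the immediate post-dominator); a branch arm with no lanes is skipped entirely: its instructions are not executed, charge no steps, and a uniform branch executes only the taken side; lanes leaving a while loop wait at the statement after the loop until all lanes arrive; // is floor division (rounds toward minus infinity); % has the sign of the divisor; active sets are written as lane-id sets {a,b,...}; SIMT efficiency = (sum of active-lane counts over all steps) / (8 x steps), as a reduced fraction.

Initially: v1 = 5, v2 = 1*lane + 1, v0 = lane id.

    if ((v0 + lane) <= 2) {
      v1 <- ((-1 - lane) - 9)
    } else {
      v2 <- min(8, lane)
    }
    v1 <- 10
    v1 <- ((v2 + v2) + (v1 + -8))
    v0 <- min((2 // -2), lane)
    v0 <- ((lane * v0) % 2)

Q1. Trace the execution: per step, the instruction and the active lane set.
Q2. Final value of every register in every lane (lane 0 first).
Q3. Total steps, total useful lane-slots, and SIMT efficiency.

step 0: eval ((v0 + lane) <= 2)      {0,1,2,3,4,5,6,7}
step 1: v1 <- ((-1 - lane) - 9)      {0,1}
step 2: v2 <- min(8, lane)           {2,3,4,5,6,7}
step 3: v1 <- 10                     {0,1,2,3,4,5,6,7}
step 4: v1 <- ((v2 + v2) + (v1 + -8)) {0,1,2,3,4,5,6,7}
step 5: v0 <- min((2 // -2), lane)   {0,1,2,3,4,5,6,7}
step 6: v0 <- ((lane * v0) % 2)      {0,1,2,3,4,5,6,7}

Answer: 7 steps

v1: 4,6,6,8,10,12,14,16
v2: 1,2,2,3,4,5,6,7
v0: 0,1,0,1,0,1,0,1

steps = 7; useful = 48; efficiency = 48/56 = 6/7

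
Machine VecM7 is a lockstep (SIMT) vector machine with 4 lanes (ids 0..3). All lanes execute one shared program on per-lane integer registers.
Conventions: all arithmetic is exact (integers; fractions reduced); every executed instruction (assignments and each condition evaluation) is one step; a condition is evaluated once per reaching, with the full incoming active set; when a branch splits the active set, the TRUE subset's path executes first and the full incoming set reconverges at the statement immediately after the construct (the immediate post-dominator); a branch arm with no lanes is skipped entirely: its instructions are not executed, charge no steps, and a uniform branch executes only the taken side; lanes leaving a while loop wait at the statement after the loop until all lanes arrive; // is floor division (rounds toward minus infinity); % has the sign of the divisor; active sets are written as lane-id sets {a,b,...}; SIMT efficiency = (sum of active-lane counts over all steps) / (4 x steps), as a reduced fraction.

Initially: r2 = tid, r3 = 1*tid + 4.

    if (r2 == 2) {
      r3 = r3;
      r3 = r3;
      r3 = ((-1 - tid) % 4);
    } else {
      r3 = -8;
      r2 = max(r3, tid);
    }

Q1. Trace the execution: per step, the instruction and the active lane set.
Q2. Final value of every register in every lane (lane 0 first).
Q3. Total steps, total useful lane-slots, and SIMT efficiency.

step 0: eval (r2 == 2)               {0,1,2,3}
step 1: r3 <- r3                     {2}
step 2: r3 <- r3                     {2}
step 3: r3 <- ((-1 - tid) % 4)       {2}
step 4: r3 <- -8                     {0,1,3}
step 5: r2 <- max(r3, tid)           {0,1,3}

Answer: 6 steps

r2: 0,1,2,3
r3: -8,-8,1,-8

steps = 6; useful = 13; efficiency = 13/24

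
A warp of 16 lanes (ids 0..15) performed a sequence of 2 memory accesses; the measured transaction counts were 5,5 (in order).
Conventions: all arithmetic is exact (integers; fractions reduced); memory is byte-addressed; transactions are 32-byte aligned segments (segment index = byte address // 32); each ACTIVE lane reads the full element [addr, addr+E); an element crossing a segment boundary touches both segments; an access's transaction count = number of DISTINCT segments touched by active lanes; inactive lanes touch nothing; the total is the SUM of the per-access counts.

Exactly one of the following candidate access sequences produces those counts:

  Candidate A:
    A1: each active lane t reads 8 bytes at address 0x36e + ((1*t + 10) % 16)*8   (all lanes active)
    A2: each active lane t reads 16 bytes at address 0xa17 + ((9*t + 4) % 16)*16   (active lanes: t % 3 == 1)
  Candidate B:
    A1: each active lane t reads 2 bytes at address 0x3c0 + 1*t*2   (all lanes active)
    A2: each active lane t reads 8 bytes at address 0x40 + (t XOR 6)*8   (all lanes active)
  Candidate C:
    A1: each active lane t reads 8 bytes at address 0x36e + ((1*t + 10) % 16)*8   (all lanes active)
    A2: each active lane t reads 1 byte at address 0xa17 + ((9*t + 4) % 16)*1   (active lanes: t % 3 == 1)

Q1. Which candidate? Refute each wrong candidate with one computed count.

B: A1 gives 1 transaction, not 5
C: A2 gives 2 transactions, not 5
A: all counts match (5,5)

Answer: A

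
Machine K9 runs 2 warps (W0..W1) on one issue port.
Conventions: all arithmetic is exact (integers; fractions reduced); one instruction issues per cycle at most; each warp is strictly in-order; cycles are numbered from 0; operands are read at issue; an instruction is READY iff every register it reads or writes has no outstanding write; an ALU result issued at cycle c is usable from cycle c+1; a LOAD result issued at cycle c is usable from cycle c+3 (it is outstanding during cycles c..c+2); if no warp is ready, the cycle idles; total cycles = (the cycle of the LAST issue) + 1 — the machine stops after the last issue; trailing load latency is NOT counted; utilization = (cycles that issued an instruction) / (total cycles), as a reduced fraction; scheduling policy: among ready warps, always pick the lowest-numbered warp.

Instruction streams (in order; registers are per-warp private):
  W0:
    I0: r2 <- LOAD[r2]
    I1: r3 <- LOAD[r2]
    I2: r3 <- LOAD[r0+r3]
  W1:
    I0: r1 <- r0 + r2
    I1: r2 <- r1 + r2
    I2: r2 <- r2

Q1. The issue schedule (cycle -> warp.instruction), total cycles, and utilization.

cycle 0: W0.I0
cycle 1: W1.I0
cycle 2: W1.I1
cycle 3: W0.I1
cycle 4: W1.I2
cycle 5: idle
cycle 6: W0.I2

Answer: 7 cycles, utilization 6/7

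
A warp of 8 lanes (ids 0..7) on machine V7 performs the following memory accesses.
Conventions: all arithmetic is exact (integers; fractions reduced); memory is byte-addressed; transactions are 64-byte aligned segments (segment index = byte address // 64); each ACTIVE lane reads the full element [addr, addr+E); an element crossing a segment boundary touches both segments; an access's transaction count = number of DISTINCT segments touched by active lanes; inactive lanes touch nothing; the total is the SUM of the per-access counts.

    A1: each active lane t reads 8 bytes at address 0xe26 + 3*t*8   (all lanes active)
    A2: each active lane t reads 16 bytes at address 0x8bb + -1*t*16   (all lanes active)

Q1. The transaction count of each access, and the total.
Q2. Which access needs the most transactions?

A1: 4 transactions
A2: 3 transactions

Answer: 4,3; total 7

Answer: A1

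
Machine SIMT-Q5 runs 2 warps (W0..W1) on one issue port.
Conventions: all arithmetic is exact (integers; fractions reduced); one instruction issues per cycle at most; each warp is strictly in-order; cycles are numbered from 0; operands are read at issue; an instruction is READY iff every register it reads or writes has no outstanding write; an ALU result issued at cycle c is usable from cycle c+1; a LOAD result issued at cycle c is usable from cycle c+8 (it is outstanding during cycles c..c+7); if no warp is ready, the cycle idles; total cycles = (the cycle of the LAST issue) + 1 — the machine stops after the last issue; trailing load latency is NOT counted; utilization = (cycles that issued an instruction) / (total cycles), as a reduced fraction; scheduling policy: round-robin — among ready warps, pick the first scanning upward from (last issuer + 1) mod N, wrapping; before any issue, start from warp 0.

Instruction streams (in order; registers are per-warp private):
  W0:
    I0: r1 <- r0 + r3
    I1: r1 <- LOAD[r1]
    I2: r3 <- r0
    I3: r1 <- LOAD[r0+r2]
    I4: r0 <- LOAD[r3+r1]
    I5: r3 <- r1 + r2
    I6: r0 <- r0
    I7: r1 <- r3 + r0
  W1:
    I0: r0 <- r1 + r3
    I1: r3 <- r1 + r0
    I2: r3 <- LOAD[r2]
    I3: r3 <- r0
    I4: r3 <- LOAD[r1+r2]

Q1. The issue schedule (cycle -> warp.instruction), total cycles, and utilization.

cycle 0: W0.I0
cycle 1: W1.I0
cycle 2: W0.I1
cycle 3: W1.I1
cycle 4: W0.I2
cycle 5: W1.I2
cycle 6: idle
cycle 7: idle
cycle 8: idle
cycle 9: idle
cycle 10: W0.I3
cycle 11: idle
cycle 12: idle
cycle 13: W1.I3
cycle 14: W1.I4
cycle 15: idle
cycle 16: idle
cycle 17: idle
cycle 18: W0.I4
cycle 19: W0.I5
cycle 20: idle
cycle 21: idle
cycle 22: idle
cycle 23: idle
cycle 24: idle
cycle 25: idle
cycle 26: W0.I6
cycle 27: W0.I7

Answer: 28 cycles, utilization 13/28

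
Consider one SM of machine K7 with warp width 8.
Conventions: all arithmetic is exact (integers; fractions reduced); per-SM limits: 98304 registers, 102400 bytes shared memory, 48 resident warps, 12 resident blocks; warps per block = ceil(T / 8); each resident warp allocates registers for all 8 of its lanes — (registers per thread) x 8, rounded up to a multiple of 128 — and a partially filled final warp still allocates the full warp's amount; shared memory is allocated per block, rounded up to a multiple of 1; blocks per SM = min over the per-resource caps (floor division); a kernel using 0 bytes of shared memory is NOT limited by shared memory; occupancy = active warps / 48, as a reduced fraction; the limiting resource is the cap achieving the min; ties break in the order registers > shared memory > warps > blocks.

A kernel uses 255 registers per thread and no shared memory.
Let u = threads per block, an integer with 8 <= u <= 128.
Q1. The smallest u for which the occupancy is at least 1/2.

Answer: u = 9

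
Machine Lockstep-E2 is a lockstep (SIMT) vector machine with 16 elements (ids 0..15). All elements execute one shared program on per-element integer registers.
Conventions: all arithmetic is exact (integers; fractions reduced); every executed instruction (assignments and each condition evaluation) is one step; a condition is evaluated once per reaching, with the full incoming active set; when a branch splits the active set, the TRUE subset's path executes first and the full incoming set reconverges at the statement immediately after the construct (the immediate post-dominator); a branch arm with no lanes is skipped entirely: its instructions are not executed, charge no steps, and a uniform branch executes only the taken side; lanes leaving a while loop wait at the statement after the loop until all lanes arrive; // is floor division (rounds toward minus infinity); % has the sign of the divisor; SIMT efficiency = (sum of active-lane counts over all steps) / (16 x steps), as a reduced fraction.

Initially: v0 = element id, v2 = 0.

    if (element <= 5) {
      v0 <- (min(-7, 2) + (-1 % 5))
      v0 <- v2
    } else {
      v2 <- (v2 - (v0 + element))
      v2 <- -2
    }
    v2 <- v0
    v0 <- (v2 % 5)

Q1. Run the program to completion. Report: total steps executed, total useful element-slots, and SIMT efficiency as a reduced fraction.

Answer: 7 steps, 80 useful, 5/7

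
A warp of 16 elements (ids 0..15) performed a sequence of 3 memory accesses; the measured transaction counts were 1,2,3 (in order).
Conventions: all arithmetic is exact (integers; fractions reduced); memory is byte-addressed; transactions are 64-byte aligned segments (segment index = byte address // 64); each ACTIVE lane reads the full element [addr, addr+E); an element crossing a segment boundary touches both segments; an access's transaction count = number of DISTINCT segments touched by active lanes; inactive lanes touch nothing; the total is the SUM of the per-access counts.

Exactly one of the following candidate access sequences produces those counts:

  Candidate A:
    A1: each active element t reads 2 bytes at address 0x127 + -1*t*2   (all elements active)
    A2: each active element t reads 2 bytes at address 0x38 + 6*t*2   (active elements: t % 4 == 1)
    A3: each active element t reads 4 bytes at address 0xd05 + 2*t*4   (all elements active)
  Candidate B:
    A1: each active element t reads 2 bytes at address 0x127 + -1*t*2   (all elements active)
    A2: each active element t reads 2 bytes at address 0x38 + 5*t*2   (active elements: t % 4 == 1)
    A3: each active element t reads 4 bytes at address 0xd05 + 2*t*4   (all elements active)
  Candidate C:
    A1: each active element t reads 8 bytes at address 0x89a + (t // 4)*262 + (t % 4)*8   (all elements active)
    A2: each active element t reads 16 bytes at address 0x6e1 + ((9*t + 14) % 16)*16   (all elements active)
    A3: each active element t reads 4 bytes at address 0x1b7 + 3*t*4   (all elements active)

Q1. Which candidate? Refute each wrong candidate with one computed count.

A: A2 gives 3 transactions, not 2
C: A1 gives 6 transactions, not 1
B: all counts match (1,2,3)

Answer: B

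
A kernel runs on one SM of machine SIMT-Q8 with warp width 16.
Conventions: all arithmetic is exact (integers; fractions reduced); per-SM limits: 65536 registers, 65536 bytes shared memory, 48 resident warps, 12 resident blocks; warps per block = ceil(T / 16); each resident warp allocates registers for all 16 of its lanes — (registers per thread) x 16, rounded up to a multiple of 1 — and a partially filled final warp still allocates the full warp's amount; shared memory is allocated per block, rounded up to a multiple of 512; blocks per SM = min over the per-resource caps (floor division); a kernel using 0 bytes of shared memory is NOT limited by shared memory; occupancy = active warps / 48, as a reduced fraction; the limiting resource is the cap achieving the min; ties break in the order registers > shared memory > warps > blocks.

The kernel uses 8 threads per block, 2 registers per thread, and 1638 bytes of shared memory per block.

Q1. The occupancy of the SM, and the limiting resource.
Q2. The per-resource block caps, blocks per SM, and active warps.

Answer: occupancy 1/4, limited by blocks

registers: 2048 blocks
shared memory: 32 blocks
warps: 48 blocks
blocks: 12 blocks

Answer: 12 blocks, 12 active warps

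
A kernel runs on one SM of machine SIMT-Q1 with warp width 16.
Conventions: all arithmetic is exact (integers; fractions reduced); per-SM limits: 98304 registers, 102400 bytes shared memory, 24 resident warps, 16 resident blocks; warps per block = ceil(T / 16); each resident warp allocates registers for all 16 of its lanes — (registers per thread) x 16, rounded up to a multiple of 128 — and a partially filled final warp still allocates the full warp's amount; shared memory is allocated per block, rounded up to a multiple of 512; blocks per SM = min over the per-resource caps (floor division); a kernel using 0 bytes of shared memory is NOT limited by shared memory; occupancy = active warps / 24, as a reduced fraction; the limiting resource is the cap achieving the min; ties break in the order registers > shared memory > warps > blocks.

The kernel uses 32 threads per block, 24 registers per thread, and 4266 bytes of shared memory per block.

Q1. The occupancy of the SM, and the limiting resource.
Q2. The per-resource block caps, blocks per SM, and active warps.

Answer: occupancy 1, limited by warps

registers: 128 blocks
shared memory: 22 blocks
warps: 12 blocks
blocks: 16 blocks

Answer: 12 blocks, 24 active warps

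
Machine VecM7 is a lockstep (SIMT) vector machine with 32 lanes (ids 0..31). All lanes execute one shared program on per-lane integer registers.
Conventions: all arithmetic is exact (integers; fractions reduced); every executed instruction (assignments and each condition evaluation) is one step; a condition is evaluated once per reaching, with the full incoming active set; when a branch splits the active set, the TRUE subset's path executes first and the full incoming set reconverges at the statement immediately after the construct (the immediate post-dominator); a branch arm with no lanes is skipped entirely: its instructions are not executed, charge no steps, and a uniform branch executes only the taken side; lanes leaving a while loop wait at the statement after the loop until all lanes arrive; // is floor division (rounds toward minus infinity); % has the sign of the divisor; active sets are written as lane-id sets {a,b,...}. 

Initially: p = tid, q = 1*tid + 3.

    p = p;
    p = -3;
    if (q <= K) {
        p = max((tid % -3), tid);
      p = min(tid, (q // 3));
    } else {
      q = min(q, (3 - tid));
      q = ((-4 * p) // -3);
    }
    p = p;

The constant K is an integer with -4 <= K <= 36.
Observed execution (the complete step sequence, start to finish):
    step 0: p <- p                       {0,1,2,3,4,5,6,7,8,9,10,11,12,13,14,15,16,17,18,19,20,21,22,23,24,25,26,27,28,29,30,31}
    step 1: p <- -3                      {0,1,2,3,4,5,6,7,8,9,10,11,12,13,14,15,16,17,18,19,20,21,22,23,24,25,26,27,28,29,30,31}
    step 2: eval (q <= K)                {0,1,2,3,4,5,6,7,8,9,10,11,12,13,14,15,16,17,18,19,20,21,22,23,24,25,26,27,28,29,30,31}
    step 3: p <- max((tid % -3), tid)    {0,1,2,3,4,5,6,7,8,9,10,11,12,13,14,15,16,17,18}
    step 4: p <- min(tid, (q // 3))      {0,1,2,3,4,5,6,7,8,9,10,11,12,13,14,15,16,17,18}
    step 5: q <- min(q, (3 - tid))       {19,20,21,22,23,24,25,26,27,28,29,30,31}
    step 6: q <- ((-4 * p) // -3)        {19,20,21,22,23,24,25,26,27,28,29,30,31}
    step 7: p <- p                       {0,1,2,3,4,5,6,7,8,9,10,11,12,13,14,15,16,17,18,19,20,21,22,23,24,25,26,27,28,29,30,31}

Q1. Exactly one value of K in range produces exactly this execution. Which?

Answer: K = 21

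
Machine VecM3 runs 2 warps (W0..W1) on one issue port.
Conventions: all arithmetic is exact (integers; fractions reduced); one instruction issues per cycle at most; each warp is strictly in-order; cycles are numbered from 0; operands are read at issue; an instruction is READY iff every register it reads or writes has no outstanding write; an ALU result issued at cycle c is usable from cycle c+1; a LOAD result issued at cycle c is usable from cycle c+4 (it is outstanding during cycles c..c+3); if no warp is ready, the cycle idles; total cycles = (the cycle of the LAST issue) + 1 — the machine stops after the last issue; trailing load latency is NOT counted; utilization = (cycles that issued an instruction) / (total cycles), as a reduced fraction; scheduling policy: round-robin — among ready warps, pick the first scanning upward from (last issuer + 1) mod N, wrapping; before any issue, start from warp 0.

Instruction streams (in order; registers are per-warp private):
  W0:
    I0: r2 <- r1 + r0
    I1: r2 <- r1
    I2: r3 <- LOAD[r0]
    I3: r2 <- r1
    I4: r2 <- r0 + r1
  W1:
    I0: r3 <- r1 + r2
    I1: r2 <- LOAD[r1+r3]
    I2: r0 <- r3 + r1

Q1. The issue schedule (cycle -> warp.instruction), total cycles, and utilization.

cycle 0: W0.I0
cycle 1: W1.I0
cycle 2: W0.I1
cycle 3: W1.I1
cycle 4: W0.I2
cycle 5: W1.I2
cycle 6: W0.I3
cycle 7: W0.I4

Answer: 8 cycles, utilization 1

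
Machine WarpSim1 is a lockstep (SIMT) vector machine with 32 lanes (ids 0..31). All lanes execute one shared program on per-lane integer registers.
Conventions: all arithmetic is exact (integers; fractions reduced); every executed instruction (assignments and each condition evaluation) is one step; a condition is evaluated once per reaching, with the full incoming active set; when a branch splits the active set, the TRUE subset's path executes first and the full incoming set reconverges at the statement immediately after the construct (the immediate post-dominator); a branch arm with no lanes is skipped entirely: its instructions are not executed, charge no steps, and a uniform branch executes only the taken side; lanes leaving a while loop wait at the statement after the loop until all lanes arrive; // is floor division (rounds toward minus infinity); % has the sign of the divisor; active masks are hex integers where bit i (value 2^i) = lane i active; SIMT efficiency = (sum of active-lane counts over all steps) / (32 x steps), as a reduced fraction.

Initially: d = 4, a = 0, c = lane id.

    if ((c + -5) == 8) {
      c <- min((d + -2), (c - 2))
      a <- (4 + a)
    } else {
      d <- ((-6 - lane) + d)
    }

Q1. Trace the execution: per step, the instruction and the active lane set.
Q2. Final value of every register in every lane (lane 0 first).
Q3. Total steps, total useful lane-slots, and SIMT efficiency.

step 0: eval ((c + -5) == 8)         0xffffffff
step 1: c <- min((d + -2), (c - 2))  0x00002000
step 2: a <- (4 + a)                 0x00002000
step 3: d <- ((-6 - lane) + d)       0xffffdfff

Answer: 4 steps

d: -2,-3,-4,-5,-6,-7,-8,-9,-10,-11,-12,-13,-14,4,-16,-17,-18,-19,-20,-21,-22,-23,-24,-25,-26,-27,-28,-29,-30,-31,-32,-33
a: 0,0,0,0,0,0,0,0,0,0,0,0,0,4,0,0,0,0,0,0,0,0,0,0,0,0,0,0,0,0,0,0
c: 0,1,2,3,4,5,6,7,8,9,10,11,12,2,14,15,16,17,18,19,20,21,22,23,24,25,26,27,28,29,30,31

steps = 4; useful = 65; efficiency = 65/128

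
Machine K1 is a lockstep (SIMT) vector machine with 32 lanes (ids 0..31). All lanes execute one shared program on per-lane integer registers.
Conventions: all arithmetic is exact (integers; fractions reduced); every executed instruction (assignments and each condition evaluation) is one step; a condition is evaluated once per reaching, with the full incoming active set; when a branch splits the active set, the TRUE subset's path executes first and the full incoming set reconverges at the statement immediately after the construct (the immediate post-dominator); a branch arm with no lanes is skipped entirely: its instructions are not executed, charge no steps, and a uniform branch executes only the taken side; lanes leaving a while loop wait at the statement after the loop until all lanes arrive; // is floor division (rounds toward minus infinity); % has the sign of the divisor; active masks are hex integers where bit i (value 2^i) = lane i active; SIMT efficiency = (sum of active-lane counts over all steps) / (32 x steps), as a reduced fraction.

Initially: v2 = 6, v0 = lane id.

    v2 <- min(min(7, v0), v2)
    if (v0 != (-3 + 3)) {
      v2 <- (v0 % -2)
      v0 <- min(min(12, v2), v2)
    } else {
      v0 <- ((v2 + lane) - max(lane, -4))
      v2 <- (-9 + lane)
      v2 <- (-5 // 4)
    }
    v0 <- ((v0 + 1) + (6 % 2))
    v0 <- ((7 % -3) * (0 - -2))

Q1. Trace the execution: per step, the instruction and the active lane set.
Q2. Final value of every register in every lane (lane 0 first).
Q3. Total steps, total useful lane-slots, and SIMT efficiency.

step 0: v2 <- min(min(7, v0), v2)    0xffffffff
step 1: eval (v0 != (-3 + 3))        0xffffffff
step 2: v2 <- (v0 % -2)              0xfffffffe
step 3: v0 <- min(min(12, v2), v2)   0xfffffffe
step 4: v0 <- ((v2 + lane) - max(lane, -4)) 0x00000001
step 5: v2 <- (-9 + lane)            0x00000001
step 6: v2 <- (-5 // 4)              0x00000001
step 7: v0 <- ((v0 + 1) + (6 % 2))   0xffffffff
step 8: v0 <- ((7 % -3) * (0 - -2))  0xffffffff

Answer: 9 steps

v2: -2,-1,0,-1,0,-1,0,-1,0,-1,0,-1,0,-1,0,-1,0,-1,0,-1,0,-1,0,-1,0,-1,0,-1,0,-1,0,-1
v0: -4,-4,-4,-4,-4,-4,-4,-4,-4,-4,-4,-4,-4,-4,-4,-4,-4,-4,-4,-4,-4,-4,-4,-4,-4,-4,-4,-4,-4,-4,-4,-4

steps = 9; useful = 193; efficiency = 193/288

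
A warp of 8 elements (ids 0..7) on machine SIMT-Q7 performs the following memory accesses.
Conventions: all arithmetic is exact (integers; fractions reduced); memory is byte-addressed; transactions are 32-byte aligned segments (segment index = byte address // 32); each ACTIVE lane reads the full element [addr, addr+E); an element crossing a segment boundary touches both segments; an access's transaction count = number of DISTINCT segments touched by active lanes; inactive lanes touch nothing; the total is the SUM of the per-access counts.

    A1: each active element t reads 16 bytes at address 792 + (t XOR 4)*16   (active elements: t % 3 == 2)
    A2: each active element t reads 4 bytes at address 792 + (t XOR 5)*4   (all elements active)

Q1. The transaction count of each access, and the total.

A1: 3 transactions
A2: 2 transactions

Answer: 3,2; total 5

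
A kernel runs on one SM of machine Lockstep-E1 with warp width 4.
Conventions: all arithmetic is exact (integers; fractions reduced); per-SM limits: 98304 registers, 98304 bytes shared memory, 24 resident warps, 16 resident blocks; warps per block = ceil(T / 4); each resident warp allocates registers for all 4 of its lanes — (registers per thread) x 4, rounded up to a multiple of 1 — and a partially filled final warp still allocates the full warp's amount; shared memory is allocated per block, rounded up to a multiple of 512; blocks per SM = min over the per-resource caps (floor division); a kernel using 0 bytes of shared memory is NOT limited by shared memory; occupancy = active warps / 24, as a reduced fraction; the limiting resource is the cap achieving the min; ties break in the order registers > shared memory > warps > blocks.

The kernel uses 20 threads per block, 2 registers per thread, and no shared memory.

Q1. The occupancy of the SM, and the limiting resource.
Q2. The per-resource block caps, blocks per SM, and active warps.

Answer: occupancy 5/6, limited by warps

registers: 2457 blocks
shared memory: no limit (kernel uses none)
warps: 4 blocks
blocks: 16 blocks

Answer: 4 blocks, 20 active warps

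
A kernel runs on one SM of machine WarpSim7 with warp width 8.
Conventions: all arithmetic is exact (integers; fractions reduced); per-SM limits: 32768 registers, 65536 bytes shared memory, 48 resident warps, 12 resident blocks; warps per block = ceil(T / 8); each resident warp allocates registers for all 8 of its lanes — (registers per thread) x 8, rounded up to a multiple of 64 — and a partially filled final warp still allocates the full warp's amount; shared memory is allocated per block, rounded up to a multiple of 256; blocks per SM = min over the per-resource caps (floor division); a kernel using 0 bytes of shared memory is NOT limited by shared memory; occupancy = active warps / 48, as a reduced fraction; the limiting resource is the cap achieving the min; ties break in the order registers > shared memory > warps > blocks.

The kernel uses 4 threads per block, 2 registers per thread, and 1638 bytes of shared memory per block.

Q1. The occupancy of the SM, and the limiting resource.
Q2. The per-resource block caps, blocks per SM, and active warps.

Answer: occupancy 1/4, limited by blocks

registers: 512 blocks
shared memory: 36 blocks
warps: 48 blocks
blocks: 12 blocks

Answer: 12 blocks, 12 active warps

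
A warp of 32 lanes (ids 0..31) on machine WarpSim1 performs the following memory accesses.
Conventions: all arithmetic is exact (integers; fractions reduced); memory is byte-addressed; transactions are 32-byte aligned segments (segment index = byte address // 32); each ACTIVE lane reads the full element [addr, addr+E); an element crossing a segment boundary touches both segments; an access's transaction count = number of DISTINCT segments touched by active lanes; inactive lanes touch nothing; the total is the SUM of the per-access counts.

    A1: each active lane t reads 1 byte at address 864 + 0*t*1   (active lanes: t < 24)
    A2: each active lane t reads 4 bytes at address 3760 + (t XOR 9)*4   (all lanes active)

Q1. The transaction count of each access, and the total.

A1: 1 transaction
A2: 5 transactions

Answer: 1,5; total 6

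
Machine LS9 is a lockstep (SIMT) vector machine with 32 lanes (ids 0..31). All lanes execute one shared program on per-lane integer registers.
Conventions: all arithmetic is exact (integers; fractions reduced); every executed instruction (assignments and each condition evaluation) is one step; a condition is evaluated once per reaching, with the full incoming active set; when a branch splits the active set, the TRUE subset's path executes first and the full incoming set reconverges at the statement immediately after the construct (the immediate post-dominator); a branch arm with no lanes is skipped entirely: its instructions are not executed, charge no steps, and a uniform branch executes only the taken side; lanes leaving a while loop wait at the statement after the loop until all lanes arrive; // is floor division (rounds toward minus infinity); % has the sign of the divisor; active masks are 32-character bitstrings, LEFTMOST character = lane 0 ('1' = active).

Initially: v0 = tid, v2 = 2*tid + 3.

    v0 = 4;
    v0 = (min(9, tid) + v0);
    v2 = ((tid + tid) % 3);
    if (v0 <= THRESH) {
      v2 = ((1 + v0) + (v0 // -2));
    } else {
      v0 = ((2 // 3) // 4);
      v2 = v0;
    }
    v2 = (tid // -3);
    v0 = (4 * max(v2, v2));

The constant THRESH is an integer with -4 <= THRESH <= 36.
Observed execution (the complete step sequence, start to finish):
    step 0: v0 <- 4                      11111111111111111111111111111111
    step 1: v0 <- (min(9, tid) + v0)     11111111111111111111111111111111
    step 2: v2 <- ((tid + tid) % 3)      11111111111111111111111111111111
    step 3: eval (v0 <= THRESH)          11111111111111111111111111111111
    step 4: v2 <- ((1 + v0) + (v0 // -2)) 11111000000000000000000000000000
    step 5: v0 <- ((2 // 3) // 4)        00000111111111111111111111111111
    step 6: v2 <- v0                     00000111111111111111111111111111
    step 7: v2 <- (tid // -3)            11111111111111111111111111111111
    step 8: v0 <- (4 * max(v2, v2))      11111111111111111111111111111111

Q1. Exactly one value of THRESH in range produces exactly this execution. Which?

Answer: THRESH = 8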